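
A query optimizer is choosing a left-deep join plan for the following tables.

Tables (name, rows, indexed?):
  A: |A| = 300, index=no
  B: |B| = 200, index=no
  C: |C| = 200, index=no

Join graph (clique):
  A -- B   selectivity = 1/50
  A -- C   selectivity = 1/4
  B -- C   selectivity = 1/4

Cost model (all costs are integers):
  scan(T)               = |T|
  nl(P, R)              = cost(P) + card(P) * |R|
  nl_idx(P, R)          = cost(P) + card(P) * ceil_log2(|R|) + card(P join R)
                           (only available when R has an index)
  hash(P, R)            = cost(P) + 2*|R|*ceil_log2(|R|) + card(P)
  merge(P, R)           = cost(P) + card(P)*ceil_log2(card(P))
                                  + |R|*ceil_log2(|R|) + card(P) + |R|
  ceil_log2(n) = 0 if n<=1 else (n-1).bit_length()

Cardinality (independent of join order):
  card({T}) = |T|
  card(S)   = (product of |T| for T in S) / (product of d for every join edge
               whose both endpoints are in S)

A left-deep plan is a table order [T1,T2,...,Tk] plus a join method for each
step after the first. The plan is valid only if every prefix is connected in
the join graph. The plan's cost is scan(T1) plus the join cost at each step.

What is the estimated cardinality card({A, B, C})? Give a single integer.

Tables in S: A(300), B(200), C(200)
Edges inside S: A-B(d=50), A-C(d=4), B-C(d=4)
numerator = 300 * 200 * 200 = 12000000
denominator = 50 * 4 * 4 = 800
card(S) = 12000000 / 800 = 15000

15000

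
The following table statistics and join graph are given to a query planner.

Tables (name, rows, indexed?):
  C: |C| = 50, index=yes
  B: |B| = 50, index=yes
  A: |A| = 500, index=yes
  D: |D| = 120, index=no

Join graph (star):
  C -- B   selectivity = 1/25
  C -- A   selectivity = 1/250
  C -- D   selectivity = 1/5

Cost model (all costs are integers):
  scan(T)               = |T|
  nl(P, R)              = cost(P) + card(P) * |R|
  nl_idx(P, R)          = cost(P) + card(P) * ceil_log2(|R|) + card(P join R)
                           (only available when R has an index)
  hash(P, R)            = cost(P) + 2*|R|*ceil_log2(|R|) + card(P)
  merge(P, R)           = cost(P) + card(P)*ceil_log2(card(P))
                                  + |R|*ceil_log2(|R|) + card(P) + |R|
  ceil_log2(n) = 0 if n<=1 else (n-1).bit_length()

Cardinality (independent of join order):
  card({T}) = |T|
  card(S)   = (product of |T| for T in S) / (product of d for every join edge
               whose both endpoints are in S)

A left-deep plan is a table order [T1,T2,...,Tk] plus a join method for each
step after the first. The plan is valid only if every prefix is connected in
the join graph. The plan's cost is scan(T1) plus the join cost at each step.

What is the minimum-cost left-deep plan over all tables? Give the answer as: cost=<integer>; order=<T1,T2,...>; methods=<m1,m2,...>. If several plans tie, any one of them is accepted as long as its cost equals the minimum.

Selinger DP (subsets sized 1..n):
  {C}: scan cost=50, card=50
  {B}: scan cost=50, card=50
  {A}: scan cost=500, card=500
  {D}: scan cost=120, card=120
  {BC}: card=100; try (C,nl_idx)→450, (B,nl_idx)→450, (C,hash)→700, (B,hash)→700, (C,merge)→750, (B,merge)→750 …(+2); best=450 via (C,nl_idx)
  {AC}: card=100; try (A,nl_idx)→600, (C,hash)→1600, (C,nl_idx)→3600, (A,merge)→5400, (C,merge)→5850, (A,hash)→9100 …(+2); best=600 via (A,nl_idx)
  {CD}: card=1200; try (C,hash)→840, (D,merge)→1360, (C,merge)→1430, (D,hash)→1780, (C,nl_idx)→2040, (D,nl)→6050 …(+1); best=840 via (C,hash)
  {ABC}: card=200; try (B,hash)→1300, (B,nl_idx)→1400, (A,nl_idx)→1550, (B,merge)→1750, (B,nl)→5600, (A,merge)→6250 …(+2); best=1300 via (B,hash)
  {BCD}: card=2400; try (D,merge)→2210, (D,hash)→2230, (B,hash)→2640, (B,nl_idx)→10440, (D,nl)→12450, (B,merge)→15590 …(+1); best=2210 via (D,merge)
  {ACD}: card=2400; try (D,merge)→2360, (D,hash)→2380, (A,hash)→11040, (D,nl)→12600, (A,nl_idx)→14040, (A,merge)→20240 …(+1); best=2360 via (D,merge)
  {ABCD}: card=4800; try (D,hash)→3180, (D,merge)→4060, (B,hash)→5360, (A,hash)→13610, (B,nl_idx)→21560, (D,nl)→25300 …(+5); best=3180 via (D,hash)

cost=3180; order=C,A,B,D; methods=nl_idx,hash,hash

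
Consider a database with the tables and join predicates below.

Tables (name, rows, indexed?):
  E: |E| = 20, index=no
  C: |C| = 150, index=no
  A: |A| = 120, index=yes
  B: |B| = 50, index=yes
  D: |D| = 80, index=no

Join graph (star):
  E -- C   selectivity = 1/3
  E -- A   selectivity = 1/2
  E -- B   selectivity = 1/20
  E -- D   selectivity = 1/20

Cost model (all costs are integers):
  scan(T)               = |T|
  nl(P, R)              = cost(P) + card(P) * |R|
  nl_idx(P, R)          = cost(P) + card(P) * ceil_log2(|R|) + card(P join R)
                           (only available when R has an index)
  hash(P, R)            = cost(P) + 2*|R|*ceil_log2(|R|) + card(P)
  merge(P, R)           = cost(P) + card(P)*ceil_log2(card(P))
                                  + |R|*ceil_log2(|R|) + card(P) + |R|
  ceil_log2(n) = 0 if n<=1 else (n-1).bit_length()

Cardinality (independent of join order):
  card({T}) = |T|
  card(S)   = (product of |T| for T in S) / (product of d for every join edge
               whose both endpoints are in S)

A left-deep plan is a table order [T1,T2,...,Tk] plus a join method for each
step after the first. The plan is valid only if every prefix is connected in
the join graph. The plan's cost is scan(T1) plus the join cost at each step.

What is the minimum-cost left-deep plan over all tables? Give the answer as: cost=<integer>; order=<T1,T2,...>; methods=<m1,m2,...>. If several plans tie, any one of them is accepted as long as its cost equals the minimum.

cost=15320; order=D,E,B,C,A; methods=hash,hash,hash,hash

Selinger DP (subsets sized 1..n):
  {E}: scan cost=20, card=20
  {C}: scan cost=150, card=150
  {A}: scan cost=120, card=120
  {B}: scan cost=50, card=50
  {D}: scan cost=80, card=80
  {CE}: card=1000; try (E,hash)→500, (C,merge)→1490, (E,merge)→1620, (C,hash)→2440, (C,nl)→3020, (E,nl)→3150; best=500 via (E,hash)
  {AE}: card=1200; try (E,hash)→440, (A,merge)→1100, (E,merge)→1200, (A,nl_idx)→1360, (A,hash)→1720, (A,nl)→2420 …(+1); best=440 via (E,hash)
  {BE}: card=50; try (B,nl_idx)→190, (E,hash)→300, (B,merge)→490, (E,merge)→520, (B,hash)→640, (B,nl)→1020 …(+1); best=190 via (B,nl_idx)
  {DE}: card=80; try (E,hash)→360, (D,merge)→780, (E,merge)→840, (D,hash)→1160, (D,nl)→1620, (E,nl)→1680; best=360 via (E,hash)
  {ACE}: card=60000; try (A,hash)→3180, (C,hash)→4040, (A,merge)→12460, (C,merge)→16190, (A,nl_idx)→67500, (A,nl)→120500 …(+1); best=3180 via (A,hash)
  {BCE}: card=2500; try (C,merge)→1890, (B,hash)→2100, (C,hash)→2640, (C,nl)→7690, (B,nl_idx)→9000, (B,merge)→11850 …(+1); best=1890 via (C,merge)
  {CDE}: card=4000; try (C,merge)→2350, (D,hash)→2620, (C,hash)→2840, (D,merge)→12140, (C,nl)→12360, (D,nl)→80500; best=2350 via (C,merge)
  {ABE}: card=3000; try (A,merge)→1500, (A,hash)→1920, (B,hash)→2240, (A,nl_idx)→3540, (A,nl)→6190, (B,nl_idx)→10640 …(+2); best=1500 via (A,merge)
  {ADE}: card=4800; try (A,merge)→1960, (A,hash)→2120, (D,hash)→2760, (A,nl_idx)→5720, (A,nl)→9960, (D,merge)→15480 …(+1); best=1960 via (A,merge)
  {BDE}: card=200; try (B,hash)→1040, (B,nl_idx)→1040, (D,merge)→1180, (B,merge)→1350, (D,hash)→1360, (D,nl)→4190 …(+1); best=1040 via (B,hash)
  {ABCE}: card=150000; try (A,hash)→6070, (C,hash)→6900, (A,merge)→35350, (C,merge)→41850, (B,hash)→63780, (A,nl_idx)→169390 …(+5); best=6070 via (A,hash)
  {ACDE}: card=240000; try (A,hash)→8030, (C,hash)→9160, (A,merge)→55310, (D,hash)→64300, (C,merge)→70510, (A,nl_idx)→270350 …(+4); best=8030 via (A,hash)
  {BCDE}: card=10000; try (C,hash)→3640, (C,merge)→4190, (D,hash)→5510, (B,hash)→6950, (C,nl)→31040, (D,merge)→35030 …(+4); best=3640 via (C,hash)
  {ABDE}: card=12000; try (A,hash)→2920, (A,merge)→3800, (D,hash)→5620, (B,hash)→7360, (A,nl_idx)→14440, (A,nl)→25040 …(+5); best=2920 via (A,hash)
  {ABCDE}: card=600000; try (A,hash)→15320, (C,hash)→17320, (A,merge)→154600, (D,hash)→157190, (C,merge)→184270, (B,hash)→248630 …(+8); best=15320 via (A,hash)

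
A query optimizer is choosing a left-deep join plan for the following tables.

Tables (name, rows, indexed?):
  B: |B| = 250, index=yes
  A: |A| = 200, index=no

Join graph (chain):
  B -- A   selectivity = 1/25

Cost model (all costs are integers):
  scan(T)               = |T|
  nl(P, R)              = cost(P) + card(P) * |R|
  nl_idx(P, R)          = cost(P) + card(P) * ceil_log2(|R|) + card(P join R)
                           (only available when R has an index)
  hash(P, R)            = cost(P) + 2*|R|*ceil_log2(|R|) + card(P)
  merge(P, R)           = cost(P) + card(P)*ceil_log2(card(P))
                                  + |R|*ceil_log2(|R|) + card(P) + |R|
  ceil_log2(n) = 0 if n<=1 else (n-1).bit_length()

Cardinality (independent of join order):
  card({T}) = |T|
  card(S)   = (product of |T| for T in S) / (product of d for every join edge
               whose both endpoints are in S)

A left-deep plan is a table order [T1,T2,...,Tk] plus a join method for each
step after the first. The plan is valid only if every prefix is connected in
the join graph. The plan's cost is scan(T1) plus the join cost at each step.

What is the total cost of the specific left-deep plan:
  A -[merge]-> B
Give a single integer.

4250

step 1: scan A: cost=200, card=200
step 2: join B via merge
    card(P join B) = 200*250/(25) = 2000
    cost = 200 + 200*8 + 250*8 + 200 + 250 = 4250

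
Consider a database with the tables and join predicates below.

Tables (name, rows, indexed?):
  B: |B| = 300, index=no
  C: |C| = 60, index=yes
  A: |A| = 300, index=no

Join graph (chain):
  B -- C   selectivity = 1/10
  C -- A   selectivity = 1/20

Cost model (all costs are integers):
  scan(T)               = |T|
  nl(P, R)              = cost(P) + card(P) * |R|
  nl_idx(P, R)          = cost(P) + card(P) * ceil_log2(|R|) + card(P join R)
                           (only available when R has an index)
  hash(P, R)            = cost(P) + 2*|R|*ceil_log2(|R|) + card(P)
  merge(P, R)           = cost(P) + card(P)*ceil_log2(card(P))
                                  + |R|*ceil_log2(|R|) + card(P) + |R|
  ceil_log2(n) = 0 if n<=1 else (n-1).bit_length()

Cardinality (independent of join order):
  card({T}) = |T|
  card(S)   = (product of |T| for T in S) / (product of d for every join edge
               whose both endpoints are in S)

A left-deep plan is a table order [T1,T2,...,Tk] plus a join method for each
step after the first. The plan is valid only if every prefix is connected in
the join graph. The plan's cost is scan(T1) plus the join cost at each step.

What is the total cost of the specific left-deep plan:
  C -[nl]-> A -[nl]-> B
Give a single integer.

step 1: scan C: cost=60, card=60
step 2: join A via nl
    card(P join A) = 60*300/(20) = 900
    cost = 60 + 60*300 = 18060
step 3: join B via nl
    card(P join B) = 900*300/(10) = 27000
    cost = 18060 + 900*300 = 288060

288060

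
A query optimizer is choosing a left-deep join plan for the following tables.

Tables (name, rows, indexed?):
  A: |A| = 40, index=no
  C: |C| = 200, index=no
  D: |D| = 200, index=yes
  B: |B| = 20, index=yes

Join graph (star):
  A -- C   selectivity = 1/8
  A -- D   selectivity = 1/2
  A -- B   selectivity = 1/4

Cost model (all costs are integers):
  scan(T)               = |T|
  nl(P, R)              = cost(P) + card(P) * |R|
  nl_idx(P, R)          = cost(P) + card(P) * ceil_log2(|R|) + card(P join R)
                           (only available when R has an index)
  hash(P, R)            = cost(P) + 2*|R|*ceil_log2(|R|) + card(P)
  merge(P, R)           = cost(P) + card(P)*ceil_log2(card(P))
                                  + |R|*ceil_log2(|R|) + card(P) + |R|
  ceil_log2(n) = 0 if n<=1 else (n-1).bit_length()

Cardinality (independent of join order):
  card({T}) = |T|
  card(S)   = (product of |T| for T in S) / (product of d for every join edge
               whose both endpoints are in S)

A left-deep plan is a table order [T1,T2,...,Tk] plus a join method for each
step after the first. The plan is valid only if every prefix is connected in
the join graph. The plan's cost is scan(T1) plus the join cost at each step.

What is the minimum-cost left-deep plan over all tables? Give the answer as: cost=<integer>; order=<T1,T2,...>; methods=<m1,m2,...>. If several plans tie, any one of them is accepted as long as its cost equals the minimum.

cost=10280; order=C,A,B,D; methods=hash,hash,hash

Selinger DP (subsets sized 1..n):
  {A}: scan cost=40, card=40
  {C}: scan cost=200, card=200
  {D}: scan cost=200, card=200
  {B}: scan cost=20, card=20
  {AC}: card=1000; try (A,hash)→880, (C,merge)→2120, (A,merge)→2280, (C,hash)→3280, (C,nl)→8040, (A,nl)→8200; best=880 via (A,hash)
  {AD}: card=4000; try (A,hash)→880, (D,merge)→2120, (A,merge)→2280, (D,hash)→3280, (D,nl_idx)→4360, (D,nl)→8040 …(+1); best=880 via (A,hash)
  {AB}: card=200; try (B,hash)→280, (A,merge)→420, (B,merge)→440, (B,nl_idx)→440, (A,hash)→520, (A,nl)→820 …(+1); best=280 via (B,hash)
  {ACD}: card=100000; try (D,hash)→5080, (C,hash)→8080, (D,merge)→13680, (C,merge)→54680, (D,nl_idx)→108880, (D,nl)→200880 …(+1); best=5080 via (D,hash)
  {ABC}: card=5000; try (B,hash)→2080, (C,hash)→3680, (C,merge)→3880, (B,nl_idx)→10880, (B,merge)→12000, (B,nl)→20880 …(+1); best=2080 via (B,hash)
  {ABD}: card=20000; try (D,hash)→3680, (D,merge)→3880, (B,hash)→5080, (D,nl_idx)→21880, (D,nl)→40280, (B,nl_idx)→40880 …(+2); best=3680 via (D,hash)
  {ABCD}: card=500000; try (D,hash)→10280, (C,hash)→26880, (D,merge)→73880, (B,hash)→105280, (C,merge)→325480, (D,nl_idx)→542080 …(+5); best=10280 via (D,hash)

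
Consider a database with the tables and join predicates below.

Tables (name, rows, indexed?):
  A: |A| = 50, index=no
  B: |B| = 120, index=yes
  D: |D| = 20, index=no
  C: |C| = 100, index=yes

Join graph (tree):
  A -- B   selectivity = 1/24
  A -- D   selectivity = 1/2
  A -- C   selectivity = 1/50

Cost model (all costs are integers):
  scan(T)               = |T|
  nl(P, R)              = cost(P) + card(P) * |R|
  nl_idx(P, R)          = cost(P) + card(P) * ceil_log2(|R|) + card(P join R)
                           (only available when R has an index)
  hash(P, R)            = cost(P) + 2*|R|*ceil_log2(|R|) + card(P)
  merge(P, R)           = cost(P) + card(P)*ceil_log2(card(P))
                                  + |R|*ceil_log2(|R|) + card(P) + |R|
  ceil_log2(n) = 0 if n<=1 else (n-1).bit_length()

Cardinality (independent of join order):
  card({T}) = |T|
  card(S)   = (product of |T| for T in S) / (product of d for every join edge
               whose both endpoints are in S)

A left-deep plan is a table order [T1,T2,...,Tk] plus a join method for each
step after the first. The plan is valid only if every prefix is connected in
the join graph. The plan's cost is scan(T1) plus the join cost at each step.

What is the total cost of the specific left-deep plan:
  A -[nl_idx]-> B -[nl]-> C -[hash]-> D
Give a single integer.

step 1: scan A: cost=50, card=50
step 2: join B via nl_idx
    card(P join B) = 50*120/(24) = 250
    cost = 50 + 50*7 + 250 = 650
step 3: join C via nl
    card(P join C) = 250*100/(50) = 500
    cost = 650 + 250*100 = 25650
step 4: join D via hash
    card(P join D) = 500*20/(2) = 5000
    cost = 25650 + 2*20*5 + 500 = 26350

26350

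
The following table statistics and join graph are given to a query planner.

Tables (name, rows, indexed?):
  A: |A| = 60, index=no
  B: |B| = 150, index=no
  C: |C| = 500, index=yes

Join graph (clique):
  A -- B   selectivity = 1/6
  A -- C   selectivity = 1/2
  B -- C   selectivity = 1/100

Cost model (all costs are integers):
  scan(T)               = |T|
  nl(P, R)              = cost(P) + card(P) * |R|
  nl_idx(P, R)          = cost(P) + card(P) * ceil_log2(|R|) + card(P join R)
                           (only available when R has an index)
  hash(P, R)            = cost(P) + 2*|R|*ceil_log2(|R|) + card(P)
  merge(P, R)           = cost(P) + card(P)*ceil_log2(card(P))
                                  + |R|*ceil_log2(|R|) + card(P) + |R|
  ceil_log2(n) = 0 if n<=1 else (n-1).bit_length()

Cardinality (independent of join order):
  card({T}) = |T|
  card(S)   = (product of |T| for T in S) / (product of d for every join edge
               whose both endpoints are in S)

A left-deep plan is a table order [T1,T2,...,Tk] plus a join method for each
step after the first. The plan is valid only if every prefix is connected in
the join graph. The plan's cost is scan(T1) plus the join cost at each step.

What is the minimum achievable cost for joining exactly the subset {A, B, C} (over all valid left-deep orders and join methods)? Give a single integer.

Selinger DP over subsets of {A,B,C}:
  {A}: scan cost=60, card=60
  {B}: scan cost=150, card=150
  {C}: scan cost=500, card=500
  {AB}: card=1500; try (A,hash)→1020, (B,merge)→1830, (A,merge)→1920, (B,hash)→2520, (B,nl)→9060, (A,nl)→9150; best=1020 via (A,hash)
  {AC}: card=15000; try (A,hash)→1720, (C,merge)→5480, (A,merge)→5920, (C,hash)→9120, (C,nl_idx)→15600, (C,nl)→30060 …(+1); best=1720 via (A,hash)
  {BC}: card=750; try (C,nl_idx)→2250, (B,hash)→3400, (C,merge)→6500, (B,merge)→6850, (C,hash)→9300, (C,nl)→75150 …(+1); best=2250 via (C,nl_idx)
  {ABC}: card=3750; try (A,hash)→3720, (A,merge)→10920, (C,hash)→11520, (C,nl_idx)→18270, (B,hash)→19120, (C,merge)→24020 …(+4); best=3720 via (A,hash)

3720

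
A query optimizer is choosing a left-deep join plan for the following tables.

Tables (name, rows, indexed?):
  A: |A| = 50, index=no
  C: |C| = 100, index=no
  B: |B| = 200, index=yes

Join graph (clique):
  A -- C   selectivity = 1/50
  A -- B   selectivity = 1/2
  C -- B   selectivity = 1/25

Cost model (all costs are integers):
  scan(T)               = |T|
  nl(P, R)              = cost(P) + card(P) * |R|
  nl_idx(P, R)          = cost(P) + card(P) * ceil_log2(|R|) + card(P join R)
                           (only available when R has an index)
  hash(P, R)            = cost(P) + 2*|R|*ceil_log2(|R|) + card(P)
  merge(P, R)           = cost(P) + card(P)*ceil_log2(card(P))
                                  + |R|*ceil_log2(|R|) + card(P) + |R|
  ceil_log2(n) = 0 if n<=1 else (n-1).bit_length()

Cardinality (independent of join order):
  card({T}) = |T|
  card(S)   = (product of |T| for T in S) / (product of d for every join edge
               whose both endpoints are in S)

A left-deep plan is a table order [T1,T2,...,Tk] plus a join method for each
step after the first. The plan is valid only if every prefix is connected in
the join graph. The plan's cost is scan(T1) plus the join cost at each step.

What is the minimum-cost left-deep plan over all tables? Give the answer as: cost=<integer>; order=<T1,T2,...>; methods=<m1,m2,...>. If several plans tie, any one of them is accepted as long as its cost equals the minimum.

Selinger DP (subsets sized 1..n):
  {A}: scan cost=50, card=50
  {C}: scan cost=100, card=100
  {B}: scan cost=200, card=200
  {AC}: card=100; try (A,hash)→800, (C,merge)→1200, (A,merge)→1250, (C,hash)→1500, (C,nl)→5050, (A,nl)→5100; best=800 via (A,hash)
  {AB}: card=5000; try (A,hash)→1000, (B,merge)→2200, (A,merge)→2350, (B,hash)→3300, (B,nl_idx)→5450, (B,nl)→10050 …(+1); best=1000 via (A,hash)
  {BC}: card=800; try (B,nl_idx)→1700, (C,hash)→1800, (B,merge)→2700, (C,merge)→2800, (B,hash)→3400, (B,nl)→20100 …(+1); best=1700 via (B,nl_idx)
  {ABC}: card=400; try (B,nl_idx)→2000, (A,hash)→3100, (B,merge)→3400, (B,hash)→4100, (C,hash)→7400, (A,merge)→10850 …(+4); best=2000 via (B,nl_idx)

cost=2000; order=C,A,B; methods=hash,nl_idx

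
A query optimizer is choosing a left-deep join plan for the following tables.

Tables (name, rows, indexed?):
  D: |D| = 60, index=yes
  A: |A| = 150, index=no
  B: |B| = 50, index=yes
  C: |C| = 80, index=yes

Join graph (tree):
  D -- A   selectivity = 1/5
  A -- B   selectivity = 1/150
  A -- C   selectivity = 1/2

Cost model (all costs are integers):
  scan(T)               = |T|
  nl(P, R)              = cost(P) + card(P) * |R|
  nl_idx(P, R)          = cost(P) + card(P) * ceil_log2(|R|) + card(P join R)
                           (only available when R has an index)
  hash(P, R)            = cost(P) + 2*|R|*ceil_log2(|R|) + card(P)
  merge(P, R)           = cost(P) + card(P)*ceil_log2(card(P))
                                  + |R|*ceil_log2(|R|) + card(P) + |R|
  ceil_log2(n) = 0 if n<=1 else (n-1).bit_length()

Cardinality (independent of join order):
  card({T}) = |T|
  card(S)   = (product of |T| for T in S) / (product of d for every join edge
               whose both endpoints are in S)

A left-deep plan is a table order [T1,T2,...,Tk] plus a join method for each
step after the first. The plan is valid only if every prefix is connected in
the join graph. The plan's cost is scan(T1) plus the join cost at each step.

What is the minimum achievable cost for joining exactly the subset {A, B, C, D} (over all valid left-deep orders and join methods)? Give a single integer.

3390

Selinger DP over subsets of {A,B,C,D}:
  {D}: scan cost=60, card=60
  {A}: scan cost=150, card=150
  {B}: scan cost=50, card=50
  {C}: scan cost=80, card=80
  {AD}: card=1800; try (D,hash)→1020, (A,merge)→1830, (D,merge)→1920, (A,hash)→2520, (D,nl_idx)→2850, (A,nl)→9060 …(+1); best=1020 via (D,hash)
  {AB}: card=50; try (B,hash)→900, (B,nl_idx)→1100, (A,merge)→1750, (B,merge)→1850, (A,hash)→2500, (A,nl)→7550 …(+1); best=900 via (B,hash)
  {AC}: card=6000; try (C,hash)→1420, (A,merge)→2070, (C,merge)→2140, (A,hash)→2560, (C,nl_idx)→7200, (A,nl)→12080 …(+1); best=1420 via (C,hash)
  {ABD}: card=600; try (D,hash)→1670, (D,merge)→1670, (D,nl_idx)→1800, (B,hash)→3420, (D,nl)→3900, (B,nl_idx)→12420 …(+2); best=1670 via (D,hash)
  {ACD}: card=72000; try (C,hash)→3940, (D,hash)→8140, (C,merge)→23260, (C,nl_idx)→85620, (D,merge)→85840, (D,nl_idx)→109420 …(+2); best=3940 via (C,hash)
  {ABC}: card=2000; try (C,merge)→1890, (C,hash)→2070, (C,nl_idx)→3250, (C,nl)→4900, (B,hash)→8020, (B,nl_idx)→39420 …(+2); best=1890 via (C,merge)
  {ABCD}: card=24000; try (C,hash)→3390, (D,hash)→4610, (C,merge)→8910, (D,merge)→26310, (C,nl_idx)→29870, (D,nl_idx)→37890 …(+6); best=3390 via (C,hash)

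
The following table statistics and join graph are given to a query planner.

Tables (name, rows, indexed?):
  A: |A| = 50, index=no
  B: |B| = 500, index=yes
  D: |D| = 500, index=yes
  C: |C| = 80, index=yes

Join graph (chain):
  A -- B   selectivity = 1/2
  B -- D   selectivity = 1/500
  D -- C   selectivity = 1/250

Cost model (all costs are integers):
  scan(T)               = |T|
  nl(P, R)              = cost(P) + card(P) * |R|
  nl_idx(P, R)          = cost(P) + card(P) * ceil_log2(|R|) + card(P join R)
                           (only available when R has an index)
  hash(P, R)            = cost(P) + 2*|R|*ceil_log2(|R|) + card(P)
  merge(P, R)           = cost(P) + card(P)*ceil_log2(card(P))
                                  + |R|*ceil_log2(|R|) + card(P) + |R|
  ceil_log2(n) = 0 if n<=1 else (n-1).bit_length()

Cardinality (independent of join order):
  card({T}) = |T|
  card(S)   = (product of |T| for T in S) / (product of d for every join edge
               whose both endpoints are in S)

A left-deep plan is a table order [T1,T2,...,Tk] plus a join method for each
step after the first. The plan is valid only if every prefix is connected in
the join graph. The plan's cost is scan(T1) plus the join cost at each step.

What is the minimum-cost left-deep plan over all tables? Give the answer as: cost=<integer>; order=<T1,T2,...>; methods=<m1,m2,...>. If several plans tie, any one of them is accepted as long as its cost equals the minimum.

cost=3320; order=C,D,B,A; methods=nl_idx,nl_idx,hash

Selinger DP (subsets sized 1..n):
  {A}: scan cost=50, card=50
  {B}: scan cost=500, card=500
  {D}: scan cost=500, card=500
  {C}: scan cost=80, card=80
  {AB}: card=12500; try (A,hash)→1600, (B,merge)→5400, (A,merge)→5850, (B,hash)→9100, (B,nl_idx)→13000, (B,nl)→25050 …(+1); best=1600 via (A,hash)
  {BD}: card=500; try (D,nl_idx)→5500, (B,nl_idx)→5500, (D,hash)→10000, (B,hash)→10000, (D,merge)→10500, (B,merge)→10500 …(+2); best=5500 via (D,nl_idx)
  {CD}: card=160; try (D,nl_idx)→960, (C,hash)→2120, (C,nl_idx)→4160, (D,merge)→5720, (C,merge)→6140, (D,hash)→9160 …(+2); best=960 via (D,nl_idx)
  {ABD}: card=12500; try (A,hash)→6600, (A,merge)→10850, (D,hash)→23100, (A,nl)→30500, (D,nl_idx)→126600, (D,merge)→194100 …(+1); best=6600 via (A,hash)
  {BCD}: card=160; try (B,nl_idx)→2560, (C,hash)→7120, (B,merge)→7400, (C,nl_idx)→9160, (B,hash)→10120, (C,merge)→11140 …(+2); best=2560 via (B,nl_idx)
  {ABCD}: card=4000; try (A,hash)→3320, (A,merge)→4350, (A,nl)→10560, (C,hash)→20220, (C,nl_idx)→98100, (C,merge)→194740 …(+1); best=3320 via (A,hash)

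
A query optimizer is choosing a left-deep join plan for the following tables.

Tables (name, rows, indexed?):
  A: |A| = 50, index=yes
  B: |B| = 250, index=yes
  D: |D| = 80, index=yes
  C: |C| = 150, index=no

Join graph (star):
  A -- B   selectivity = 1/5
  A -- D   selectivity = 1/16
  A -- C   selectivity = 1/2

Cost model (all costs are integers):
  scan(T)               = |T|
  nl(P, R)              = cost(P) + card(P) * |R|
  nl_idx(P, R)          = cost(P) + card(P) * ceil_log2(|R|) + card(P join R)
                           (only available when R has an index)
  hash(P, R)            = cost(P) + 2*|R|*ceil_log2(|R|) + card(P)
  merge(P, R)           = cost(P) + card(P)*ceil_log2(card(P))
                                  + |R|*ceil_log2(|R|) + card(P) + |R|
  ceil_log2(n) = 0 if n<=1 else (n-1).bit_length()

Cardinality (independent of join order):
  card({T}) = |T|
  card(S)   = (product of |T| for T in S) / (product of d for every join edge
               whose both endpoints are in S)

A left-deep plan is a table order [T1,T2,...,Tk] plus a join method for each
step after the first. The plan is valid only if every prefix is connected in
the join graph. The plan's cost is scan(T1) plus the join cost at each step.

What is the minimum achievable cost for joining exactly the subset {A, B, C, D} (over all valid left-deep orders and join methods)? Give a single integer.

19620

Selinger DP over subsets of {A,B,C,D}:
  {A}: scan cost=50, card=50
  {B}: scan cost=250, card=250
  {D}: scan cost=80, card=80
  {C}: scan cost=150, card=150
  {AB}: card=2500; try (A,hash)→1100, (B,merge)→2650, (A,merge)→2850, (B,nl_idx)→2950, (B,hash)→4100, (A,nl_idx)→4250 …(+2); best=1100 via (A,hash)
  {AD}: card=250; try (D,nl_idx)→650, (A,hash)→760, (A,nl_idx)→810, (D,merge)→1040, (A,merge)→1070, (D,hash)→1220 …(+2); best=650 via (D,nl_idx)
  {AC}: card=3750; try (A,hash)→900, (C,merge)→1750, (A,merge)→1850, (C,hash)→2500, (A,nl_idx)→4800, (C,nl)→7550 …(+1); best=900 via (A,hash)
  {ABD}: card=12500; try (D,hash)→4720, (B,hash)→4900, (B,merge)→5150, (B,nl_idx)→15150, (D,nl_idx)→31100, (D,merge)→34240 …(+2); best=4720 via (D,hash)
  {ABC}: card=187500; try (C,hash)→6000, (B,hash)→8650, (C,merge)→34950, (B,merge)→51900, (B,nl_idx)→218400, (C,nl)→376100 …(+1); best=6000 via (C,hash)
  {ACD}: card=18750; try (C,hash)→3300, (C,merge)→4250, (D,hash)→5770, (C,nl)→38150, (D,nl_idx)→45900, (D,merge)→50290 …(+1); best=3300 via (C,hash)
  {ABCD}: card=937500; try (C,hash)→19620, (B,hash)→26050, (C,merge)→193570, (D,hash)→194620, (B,merge)→305550, (B,nl_idx)→1090800 …(+5); best=19620 via (C,hash)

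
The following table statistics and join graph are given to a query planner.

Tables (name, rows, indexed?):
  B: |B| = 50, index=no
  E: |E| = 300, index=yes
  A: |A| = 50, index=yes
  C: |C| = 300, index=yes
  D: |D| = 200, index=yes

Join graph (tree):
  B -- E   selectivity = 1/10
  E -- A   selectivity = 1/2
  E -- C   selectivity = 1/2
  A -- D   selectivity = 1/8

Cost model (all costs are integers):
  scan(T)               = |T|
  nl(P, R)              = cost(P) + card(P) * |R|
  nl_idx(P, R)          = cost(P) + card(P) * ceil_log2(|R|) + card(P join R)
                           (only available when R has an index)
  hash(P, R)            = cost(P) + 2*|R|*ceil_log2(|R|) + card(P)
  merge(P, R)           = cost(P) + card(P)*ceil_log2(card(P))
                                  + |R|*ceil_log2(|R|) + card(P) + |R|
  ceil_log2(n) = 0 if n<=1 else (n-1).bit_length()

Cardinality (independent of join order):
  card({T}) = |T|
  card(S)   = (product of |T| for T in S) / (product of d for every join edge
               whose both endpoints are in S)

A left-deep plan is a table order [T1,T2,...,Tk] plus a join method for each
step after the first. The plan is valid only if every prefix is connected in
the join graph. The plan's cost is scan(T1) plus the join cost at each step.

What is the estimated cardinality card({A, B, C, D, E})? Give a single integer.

Tables in S: A(50), B(50), C(300), D(200), E(300)
Edges inside S: B-E(d=10), E-A(d=2), E-C(d=2), A-D(d=8)
numerator = 50 * 50 * 300 * 200 * 300 = 45000000000
denominator = 10 * 2 * 2 * 8 = 320
card(S) = 45000000000 / 320 = 140625000

140625000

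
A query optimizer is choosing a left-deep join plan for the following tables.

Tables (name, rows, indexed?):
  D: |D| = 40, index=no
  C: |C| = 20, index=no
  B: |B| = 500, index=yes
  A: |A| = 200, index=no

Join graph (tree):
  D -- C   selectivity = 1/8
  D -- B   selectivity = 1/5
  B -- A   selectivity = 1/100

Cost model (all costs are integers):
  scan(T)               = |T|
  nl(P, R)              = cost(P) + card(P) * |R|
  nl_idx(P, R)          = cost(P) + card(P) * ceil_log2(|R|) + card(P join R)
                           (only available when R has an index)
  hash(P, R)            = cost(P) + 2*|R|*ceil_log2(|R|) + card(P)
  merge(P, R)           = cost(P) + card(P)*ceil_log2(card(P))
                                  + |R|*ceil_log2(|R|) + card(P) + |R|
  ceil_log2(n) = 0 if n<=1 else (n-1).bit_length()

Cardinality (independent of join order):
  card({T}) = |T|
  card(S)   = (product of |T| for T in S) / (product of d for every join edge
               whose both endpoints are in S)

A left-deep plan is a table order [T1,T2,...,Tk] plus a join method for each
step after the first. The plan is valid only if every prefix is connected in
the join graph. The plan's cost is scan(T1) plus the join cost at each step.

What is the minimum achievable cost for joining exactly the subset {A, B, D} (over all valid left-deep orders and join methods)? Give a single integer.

Selinger DP over subsets of {A,B,D}:
  {D}: scan cost=40, card=40
  {B}: scan cost=500, card=500
  {A}: scan cost=200, card=200
  {BD}: card=4000; try (D,hash)→1480, (B,nl_idx)→4400, (B,merge)→5320, (D,merge)→5780, (B,hash)→9080, (B,nl)→20040 …(+1); best=1480 via (D,hash)
  {AB}: card=1000; try (B,nl_idx)→3000, (A,hash)→4200, (B,merge)→7000, (A,merge)→7300, (B,hash)→9400, (B,nl)→100200 …(+1); best=3000 via (B,nl_idx)
  {ABD}: card=8000; try (D,hash)→4480, (A,hash)→8680, (D,merge)→14280, (D,nl)→43000, (A,merge)→55280, (A,nl)→801480; best=4480 via (D,hash)

4480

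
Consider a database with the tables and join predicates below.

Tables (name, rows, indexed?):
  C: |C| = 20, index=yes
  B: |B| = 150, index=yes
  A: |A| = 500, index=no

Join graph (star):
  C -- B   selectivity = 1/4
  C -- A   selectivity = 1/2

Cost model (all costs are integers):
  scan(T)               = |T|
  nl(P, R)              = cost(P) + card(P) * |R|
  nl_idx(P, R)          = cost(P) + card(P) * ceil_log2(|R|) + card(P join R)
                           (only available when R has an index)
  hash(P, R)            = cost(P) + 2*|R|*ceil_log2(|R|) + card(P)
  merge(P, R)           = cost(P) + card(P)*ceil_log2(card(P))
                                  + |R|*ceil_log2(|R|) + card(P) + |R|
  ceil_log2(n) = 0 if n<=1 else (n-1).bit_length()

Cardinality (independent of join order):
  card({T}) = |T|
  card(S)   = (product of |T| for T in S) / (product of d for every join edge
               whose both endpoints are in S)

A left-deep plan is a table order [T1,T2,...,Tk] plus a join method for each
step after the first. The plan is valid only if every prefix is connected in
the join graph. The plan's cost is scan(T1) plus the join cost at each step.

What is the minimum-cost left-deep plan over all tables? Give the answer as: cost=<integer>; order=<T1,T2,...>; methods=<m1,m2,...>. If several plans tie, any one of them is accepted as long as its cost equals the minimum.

Selinger DP (subsets sized 1..n):
  {C}: scan cost=20, card=20
  {B}: scan cost=150, card=150
  {A}: scan cost=500, card=500
  {BC}: card=750; try (C,hash)→500, (B,nl_idx)→930, (B,merge)→1490, (C,merge)→1620, (C,nl_idx)→1650, (B,hash)→2440 …(+2); best=500 via (C,hash)
  {AC}: card=5000; try (C,hash)→1200, (A,merge)→5140, (C,merge)→5620, (C,nl_idx)→8000, (A,hash)→9040, (A,nl)→10020 …(+1); best=1200 via (C,hash)
  {ABC}: card=187500; try (B,hash)→8600, (A,hash)→10250, (A,merge)→13750, (B,merge)→72550, (B,nl_idx)→228700, (A,nl)→375500 …(+1); best=8600 via (B,hash)

cost=8600; order=A,C,B; methods=hash,hash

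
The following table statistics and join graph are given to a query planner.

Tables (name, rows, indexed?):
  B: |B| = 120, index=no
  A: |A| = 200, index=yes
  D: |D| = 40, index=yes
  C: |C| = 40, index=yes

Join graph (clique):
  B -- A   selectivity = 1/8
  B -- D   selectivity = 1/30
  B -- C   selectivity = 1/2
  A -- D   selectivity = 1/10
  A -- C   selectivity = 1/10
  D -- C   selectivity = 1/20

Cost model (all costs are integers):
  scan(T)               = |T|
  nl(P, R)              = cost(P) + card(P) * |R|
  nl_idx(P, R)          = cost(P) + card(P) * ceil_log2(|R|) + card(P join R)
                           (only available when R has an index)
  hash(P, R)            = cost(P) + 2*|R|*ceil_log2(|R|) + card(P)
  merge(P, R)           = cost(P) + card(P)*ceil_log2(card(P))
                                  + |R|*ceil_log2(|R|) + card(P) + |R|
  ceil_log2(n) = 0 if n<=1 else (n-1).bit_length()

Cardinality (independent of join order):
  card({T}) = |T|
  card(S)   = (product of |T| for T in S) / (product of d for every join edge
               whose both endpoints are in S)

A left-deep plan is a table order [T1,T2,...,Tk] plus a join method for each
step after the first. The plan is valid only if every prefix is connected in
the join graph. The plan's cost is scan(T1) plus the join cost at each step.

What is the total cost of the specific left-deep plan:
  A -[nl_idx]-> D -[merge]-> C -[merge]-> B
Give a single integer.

13680

step 1: scan A: cost=200, card=200
step 2: join D via nl_idx
    card(P join D) = 200*40/(10) = 800
    cost = 200 + 200*6 + 800 = 2200
step 3: join C via merge
    card(P join C) = 800*40/(10*20) = 160
    cost = 2200 + 800*10 + 40*6 + 800 + 40 = 11280
step 4: join B via merge
    card(P join B) = 160*120/(8*30*2) = 40
    cost = 11280 + 160*8 + 120*7 + 160 + 120 = 13680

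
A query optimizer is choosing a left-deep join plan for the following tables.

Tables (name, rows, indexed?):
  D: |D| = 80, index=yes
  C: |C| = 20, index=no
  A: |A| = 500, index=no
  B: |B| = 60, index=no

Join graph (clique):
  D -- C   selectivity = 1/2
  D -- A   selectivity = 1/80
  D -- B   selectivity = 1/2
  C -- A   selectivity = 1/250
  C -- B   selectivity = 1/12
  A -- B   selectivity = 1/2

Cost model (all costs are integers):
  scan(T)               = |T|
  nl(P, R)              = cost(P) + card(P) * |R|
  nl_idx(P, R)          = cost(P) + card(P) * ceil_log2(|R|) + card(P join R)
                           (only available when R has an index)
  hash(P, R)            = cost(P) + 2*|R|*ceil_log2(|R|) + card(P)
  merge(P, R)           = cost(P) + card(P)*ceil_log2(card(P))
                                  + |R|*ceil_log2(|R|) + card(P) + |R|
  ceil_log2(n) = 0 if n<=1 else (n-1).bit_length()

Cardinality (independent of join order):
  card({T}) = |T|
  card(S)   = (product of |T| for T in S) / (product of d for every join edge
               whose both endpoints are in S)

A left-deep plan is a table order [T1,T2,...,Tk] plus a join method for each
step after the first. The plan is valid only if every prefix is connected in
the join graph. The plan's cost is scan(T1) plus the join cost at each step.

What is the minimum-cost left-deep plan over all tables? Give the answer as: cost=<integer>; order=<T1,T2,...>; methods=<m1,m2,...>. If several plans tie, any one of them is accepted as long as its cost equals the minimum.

Selinger DP (subsets sized 1..n):
  {D}: scan cost=80, card=80
  {C}: scan cost=20, card=20
  {A}: scan cost=500, card=500
  {B}: scan cost=60, card=60
  {CD}: card=800; try (C,hash)→360, (D,merge)→780, (C,merge)→840, (D,nl_idx)→960, (D,hash)→1160, (D,nl)→1620 …(+1); best=360 via (C,hash)
  {AD}: card=500; try (D,hash)→2120, (D,nl_idx)→4500, (A,merge)→5720, (D,merge)→6140, (A,hash)→9160, (A,nl)→40080 …(+1); best=2120 via (D,hash)
  {BD}: card=2400; try (B,hash)→880, (D,merge)→1120, (B,merge)→1140, (D,hash)→1240, (D,nl_idx)→2880, (D,nl)→4860 …(+1); best=880 via (B,hash)
  {AC}: card=40; try (C,hash)→1200, (A,merge)→5140, (C,merge)→5620, (A,hash)→9040, (A,nl)→10020, (C,nl)→10500; best=1200 via (C,hash)
  {BC}: card=100; try (C,hash)→320, (B,merge)→560, (C,merge)→600, (B,hash)→760, (B,nl)→1220, (C,nl)→1260; best=320 via (C,hash)
  {AB}: card=15000; try (B,hash)→1720, (A,merge)→5480, (B,merge)→5920, (A,hash)→9120, (A,nl)→30060, (B,nl)→30500; best=1720 via (B,hash)
  {ACD}: card=20; try (D,nl_idx)→1500, (D,merge)→2120, (D,hash)→2360, (C,hash)→2820, (D,nl)→4400, (C,merge)→7240 …(+4); best=1500 via (D,nl_idx)
  {BCD}: card=2000; try (D,hash)→1540, (D,merge)→1760, (B,hash)→1880, (D,nl_idx)→3020, (C,hash)→3480, (D,nl)→8320 …(+4); best=1540 via (D,hash)
  {ABD}: card=7500; try (B,hash)→3340, (B,merge)→7540, (A,hash)→12280, (D,hash)→17840, (B,nl)→32120, (A,merge)→37080 …(+4); best=3340 via (B,hash)
  {ABC}: card=100; try (B,merge)→1900, (B,hash)→1960, (B,nl)→3600, (A,merge)→6120, (A,hash)→9420, (C,hash)→16920 …(+3); best=1900 via (B,merge)
  {ABCD}: card=25; try (B,merge)→2040, (B,hash)→2240, (D,nl_idx)→2625, (B,nl)→2700, (D,hash)→3120, (D,merge)→3340 …(+7); best=2040 via (B,merge)

cost=2040; order=A,C,D,B; methods=hash,nl_idx,merge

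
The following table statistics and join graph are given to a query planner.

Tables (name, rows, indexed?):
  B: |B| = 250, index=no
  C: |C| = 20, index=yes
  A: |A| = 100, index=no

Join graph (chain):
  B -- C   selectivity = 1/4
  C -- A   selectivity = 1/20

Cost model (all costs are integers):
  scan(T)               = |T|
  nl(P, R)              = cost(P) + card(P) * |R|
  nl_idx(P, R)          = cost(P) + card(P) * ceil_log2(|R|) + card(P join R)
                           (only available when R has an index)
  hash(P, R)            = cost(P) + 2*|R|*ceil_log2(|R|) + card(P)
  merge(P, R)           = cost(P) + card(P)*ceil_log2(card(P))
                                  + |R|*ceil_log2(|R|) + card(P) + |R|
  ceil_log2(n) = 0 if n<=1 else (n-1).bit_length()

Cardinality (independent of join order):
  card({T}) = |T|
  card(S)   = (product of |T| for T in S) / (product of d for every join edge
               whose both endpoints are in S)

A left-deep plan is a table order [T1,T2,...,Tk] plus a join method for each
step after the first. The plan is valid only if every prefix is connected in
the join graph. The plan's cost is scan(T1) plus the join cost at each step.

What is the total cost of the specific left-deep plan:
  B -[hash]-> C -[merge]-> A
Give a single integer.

step 1: scan B: cost=250, card=250
step 2: join C via hash
    card(P join C) = 250*20/(4) = 1250
    cost = 250 + 2*20*5 + 250 = 700
step 3: join A via merge
    card(P join A) = 1250*100/(20) = 6250
    cost = 700 + 1250*11 + 100*7 + 1250 + 100 = 16500

16500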